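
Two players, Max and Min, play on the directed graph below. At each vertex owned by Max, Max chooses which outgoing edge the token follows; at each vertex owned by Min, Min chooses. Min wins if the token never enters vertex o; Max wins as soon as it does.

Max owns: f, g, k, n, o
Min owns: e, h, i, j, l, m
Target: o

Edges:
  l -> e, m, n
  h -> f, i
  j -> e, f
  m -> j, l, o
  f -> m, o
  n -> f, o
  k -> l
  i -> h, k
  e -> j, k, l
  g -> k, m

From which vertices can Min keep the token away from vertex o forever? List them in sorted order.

e, g, h, i, j, k, l, m

A0 = {o}
A1: add {f, n} — f (Max) has f→o; n (Max) has n→o.
A2 = A1; e.g. e (Min) can still go to j. Fixed point.
Max's attractor = {f, n, o}; Min avoids the target exactly from the complement.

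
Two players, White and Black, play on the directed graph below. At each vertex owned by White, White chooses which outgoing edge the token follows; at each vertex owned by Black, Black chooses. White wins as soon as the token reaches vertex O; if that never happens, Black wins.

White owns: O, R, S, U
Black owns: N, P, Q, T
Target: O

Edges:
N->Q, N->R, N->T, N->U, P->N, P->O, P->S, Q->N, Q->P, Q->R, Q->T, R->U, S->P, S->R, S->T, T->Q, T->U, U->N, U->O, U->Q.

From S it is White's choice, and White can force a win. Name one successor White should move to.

R

A0 = {O}
A1: add {U} — U (White) has U→O.
A2: add {R} — R (White) has R→U.
A3: add {S} — S (White) has S→R.
A4 = A3; e.g. N (Black) can still go to Q. Fixed point.
From S, successor R is in the attractor (rank 2); the other successors P, T are not.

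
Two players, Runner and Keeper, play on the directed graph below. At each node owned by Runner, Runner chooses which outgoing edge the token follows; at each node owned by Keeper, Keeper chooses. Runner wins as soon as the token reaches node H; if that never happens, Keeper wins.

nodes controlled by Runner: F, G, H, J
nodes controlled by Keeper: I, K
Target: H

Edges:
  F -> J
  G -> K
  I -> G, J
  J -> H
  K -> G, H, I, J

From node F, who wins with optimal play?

Runner

A0 = {H}
A1: add {J} — J (Runner) has J→H.
A2: add {F} — F (Runner) has F→J.
A3 = A2; e.g. G (Runner) has no edge into A2. Fixed point.
F ∈ A2, so Runner can force the target.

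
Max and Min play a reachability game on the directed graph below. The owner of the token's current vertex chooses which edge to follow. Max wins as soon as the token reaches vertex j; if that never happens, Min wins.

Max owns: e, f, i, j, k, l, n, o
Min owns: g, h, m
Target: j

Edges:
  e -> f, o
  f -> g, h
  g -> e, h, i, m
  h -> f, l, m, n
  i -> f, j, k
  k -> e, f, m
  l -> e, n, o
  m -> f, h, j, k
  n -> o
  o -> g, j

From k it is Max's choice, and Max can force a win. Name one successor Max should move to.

e

A0 = {j}
A1: add {i, o} — i (Max) has i→j; o (Max) has o→j.
A2: add {e, l, n} — e (Max) has e→o; l (Max) has l→o; n (Max) has n→o.
A3: add {k} — k (Max) has k→e.
A4 = A3; e.g. f (Max) has no edge into A3. Fixed point.
From k, successor e is in the attractor (rank 2); the other successors f, m are not.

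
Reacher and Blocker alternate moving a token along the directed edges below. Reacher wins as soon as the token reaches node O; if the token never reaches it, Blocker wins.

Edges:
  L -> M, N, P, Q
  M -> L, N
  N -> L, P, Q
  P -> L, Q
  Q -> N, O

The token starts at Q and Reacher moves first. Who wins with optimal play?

Track states (vertex, player-to-move).
A0 = {(O,Reacher), (O,Blocker)}
A1: add {(Q,Reacher)}.
(Q,Reacher) ∈ A1 ⇒ Reacher forces the target.

Reacher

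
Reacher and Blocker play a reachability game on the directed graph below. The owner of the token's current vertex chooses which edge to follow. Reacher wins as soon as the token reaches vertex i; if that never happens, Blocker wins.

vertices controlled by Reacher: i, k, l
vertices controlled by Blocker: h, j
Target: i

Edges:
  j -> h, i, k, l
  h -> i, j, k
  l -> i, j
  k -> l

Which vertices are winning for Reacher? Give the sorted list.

i, k, l

A0 = {i}
A1: add {l} — l (Reacher) has l→i.
A2: add {k} — k (Reacher) has k→l.
A3 = A2; e.g. h (Blocker) can still go to j. Fixed point.
Reacher's winning region = {i, k, l}.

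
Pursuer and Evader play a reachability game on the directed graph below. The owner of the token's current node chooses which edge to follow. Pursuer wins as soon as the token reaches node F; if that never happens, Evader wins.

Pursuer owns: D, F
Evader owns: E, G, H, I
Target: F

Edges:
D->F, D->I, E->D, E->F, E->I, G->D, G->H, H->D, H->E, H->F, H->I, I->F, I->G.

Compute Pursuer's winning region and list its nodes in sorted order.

A0 = {F}
A1: add {D} — D (Pursuer) has D→F.
A2 = A1; e.g. E (Evader) can still go to I. Fixed point.
Pursuer's winning region = {D, F}.

D, F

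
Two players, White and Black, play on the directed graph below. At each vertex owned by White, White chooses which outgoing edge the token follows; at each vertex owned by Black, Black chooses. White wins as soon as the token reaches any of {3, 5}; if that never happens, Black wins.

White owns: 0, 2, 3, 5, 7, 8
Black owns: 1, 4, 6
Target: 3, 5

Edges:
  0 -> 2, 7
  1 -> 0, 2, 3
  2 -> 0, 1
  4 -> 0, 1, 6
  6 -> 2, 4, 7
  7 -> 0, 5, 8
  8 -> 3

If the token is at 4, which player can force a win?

Black

A0 = {3, 5}
A1: add {7, 8} — 7 (White) has 7→5; 8 (White) has 8→3.
A2: add {0} — 0 (White) has 0→7.
A3: add {2} — 2 (White) has 2→0.
A4: add {1} — 1 (Black): all of {0, 2, 3} already in.
A5 = A4; e.g. 4 (Black) can still go to 6. Fixed point.
4 never enters the attractor, so Black can avoid the target forever.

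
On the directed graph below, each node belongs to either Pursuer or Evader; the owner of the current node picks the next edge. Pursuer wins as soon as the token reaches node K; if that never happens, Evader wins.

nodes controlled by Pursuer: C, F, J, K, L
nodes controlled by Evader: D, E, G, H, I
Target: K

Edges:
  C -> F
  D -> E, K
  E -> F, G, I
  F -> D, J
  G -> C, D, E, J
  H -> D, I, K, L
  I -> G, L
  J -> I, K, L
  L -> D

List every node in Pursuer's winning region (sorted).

C, F, J, K

A0 = {K}
A1: add {J} — J (Pursuer) has J→K.
A2: add {F} — F (Pursuer) has F→J.
A3: add {C} — C (Pursuer) has C→F.
A4 = A3; e.g. D (Evader) can still go to E. Fixed point.
Pursuer's winning region = {C, F, J, K}.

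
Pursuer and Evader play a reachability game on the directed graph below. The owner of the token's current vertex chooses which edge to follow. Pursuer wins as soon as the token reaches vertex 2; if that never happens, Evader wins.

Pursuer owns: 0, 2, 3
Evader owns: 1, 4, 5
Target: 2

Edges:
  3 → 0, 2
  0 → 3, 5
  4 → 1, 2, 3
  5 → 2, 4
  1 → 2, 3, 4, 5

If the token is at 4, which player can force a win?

Evader

A0 = {2}
A1: add {3} — 3 (Pursuer) has 3→2.
A2: add {0} — 0 (Pursuer) has 0→3.
A3 = A2; e.g. 1 (Evader) can still go to 4. Fixed point.
4 never enters the attractor, so Evader can avoid the target forever.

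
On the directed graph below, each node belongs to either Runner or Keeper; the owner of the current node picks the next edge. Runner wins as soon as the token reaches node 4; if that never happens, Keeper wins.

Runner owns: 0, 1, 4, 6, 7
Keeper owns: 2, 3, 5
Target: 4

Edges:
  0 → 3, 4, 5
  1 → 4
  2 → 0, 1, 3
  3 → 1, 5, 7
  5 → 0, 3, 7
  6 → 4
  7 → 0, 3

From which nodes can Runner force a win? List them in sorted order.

A0 = {4}
A1: add {0, 1, 6} — 0 (Runner) has 0→4; 1 (Runner) has 1→4; 6 (Runner) has 6→4.
A2: add {7} — 7 (Runner) has 7→0.
A3 = A2; e.g. 2 (Keeper) can still go to 3. Fixed point.
Runner's winning region = {0, 1, 4, 6, 7}.

0, 1, 4, 6, 7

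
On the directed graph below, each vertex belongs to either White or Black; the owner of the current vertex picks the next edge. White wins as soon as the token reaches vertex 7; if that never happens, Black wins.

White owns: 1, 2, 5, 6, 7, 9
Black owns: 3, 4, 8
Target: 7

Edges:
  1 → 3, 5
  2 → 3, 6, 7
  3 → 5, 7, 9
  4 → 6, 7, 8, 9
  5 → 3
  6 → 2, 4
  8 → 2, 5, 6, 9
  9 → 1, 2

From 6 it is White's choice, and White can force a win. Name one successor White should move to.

2

A0 = {7}
A1: add {2} — 2 (White) has 2→7.
A2: add {6, 9} — 6 (White) has 6→2; 9 (White) has 9→2.
A3 = A2; e.g. 1 (White) has no edge into A2. Fixed point.
From 6, successor 2 is in the attractor (rank 1); the other successor 4 is not.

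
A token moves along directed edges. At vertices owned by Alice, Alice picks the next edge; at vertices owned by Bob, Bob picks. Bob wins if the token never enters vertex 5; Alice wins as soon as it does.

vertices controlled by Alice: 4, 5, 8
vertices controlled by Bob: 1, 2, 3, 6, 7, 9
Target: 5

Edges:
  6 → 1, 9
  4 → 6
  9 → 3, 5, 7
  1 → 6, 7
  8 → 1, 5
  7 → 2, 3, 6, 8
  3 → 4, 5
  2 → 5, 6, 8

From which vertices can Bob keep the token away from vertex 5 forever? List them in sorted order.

1, 2, 3, 4, 6, 7, 9

A0 = {5}
A1: add {8} — 8 (Alice) has 8→5.
A2 = A1; e.g. 1 (Bob) can still go to 6. Fixed point.
Alice's attractor = {5, 8}; Bob avoids the target exactly from the complement.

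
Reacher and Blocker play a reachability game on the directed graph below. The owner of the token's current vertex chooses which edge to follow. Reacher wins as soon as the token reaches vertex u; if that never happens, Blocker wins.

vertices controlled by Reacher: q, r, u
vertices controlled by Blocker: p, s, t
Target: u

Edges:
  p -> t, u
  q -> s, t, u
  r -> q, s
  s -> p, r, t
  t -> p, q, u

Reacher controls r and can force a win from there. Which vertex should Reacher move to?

A0 = {u}
A1: add {q} — q (Reacher) has q→u.
A2: add {r} — r (Reacher) has r→q.
A3 = A2; e.g. p (Blocker) can still go to t. Fixed point.
From r, successor q is in the attractor (rank 1); the other successor s is not.

q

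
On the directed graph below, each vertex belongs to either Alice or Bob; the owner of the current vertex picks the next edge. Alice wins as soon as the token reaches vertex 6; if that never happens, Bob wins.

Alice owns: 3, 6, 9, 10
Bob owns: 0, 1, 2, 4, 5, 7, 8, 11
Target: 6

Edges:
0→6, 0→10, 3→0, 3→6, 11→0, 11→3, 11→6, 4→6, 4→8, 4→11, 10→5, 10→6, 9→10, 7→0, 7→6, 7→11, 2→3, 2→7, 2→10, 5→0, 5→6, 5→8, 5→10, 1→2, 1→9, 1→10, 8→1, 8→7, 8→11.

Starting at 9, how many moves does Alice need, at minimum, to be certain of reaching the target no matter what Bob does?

A0 = {6}
A1: add {3, 10} — 3 (Alice) has 3→6; 10 (Alice) has 10→6.
A2: add {0, 9} — 0 (Bob): all of {6, 10} already in; 9 (Alice) has 9→10.
9 enters the attractor at level 2, so Alice can force the target in 2 moves from there.

2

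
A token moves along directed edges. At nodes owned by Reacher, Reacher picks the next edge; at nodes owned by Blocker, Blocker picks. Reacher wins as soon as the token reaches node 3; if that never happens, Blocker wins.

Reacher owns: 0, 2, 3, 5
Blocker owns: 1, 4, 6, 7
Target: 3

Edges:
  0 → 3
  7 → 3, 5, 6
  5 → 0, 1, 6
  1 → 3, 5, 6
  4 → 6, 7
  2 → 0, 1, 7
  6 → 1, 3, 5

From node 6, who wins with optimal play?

A0 = {3}
A1: add {0} — 0 (Reacher) has 0→3.
A2: add {2, 5} — 2 (Reacher) has 2→0; 5 (Reacher) has 5→0.
A3 = A2; e.g. 1 (Blocker) can still go to 6. Fixed point.
6 never enters the attractor, so Blocker can avoid the target forever.

Blocker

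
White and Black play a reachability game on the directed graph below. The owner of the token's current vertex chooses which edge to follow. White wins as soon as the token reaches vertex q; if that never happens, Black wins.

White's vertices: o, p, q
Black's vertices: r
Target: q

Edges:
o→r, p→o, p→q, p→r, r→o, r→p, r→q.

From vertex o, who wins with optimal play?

A0 = {q}
A1: add {p} — p (White) has p→q.
A2 = A1; e.g. o (White) has no edge into A1. Fixed point.
o never enters the attractor, so Black can avoid the target forever.

Black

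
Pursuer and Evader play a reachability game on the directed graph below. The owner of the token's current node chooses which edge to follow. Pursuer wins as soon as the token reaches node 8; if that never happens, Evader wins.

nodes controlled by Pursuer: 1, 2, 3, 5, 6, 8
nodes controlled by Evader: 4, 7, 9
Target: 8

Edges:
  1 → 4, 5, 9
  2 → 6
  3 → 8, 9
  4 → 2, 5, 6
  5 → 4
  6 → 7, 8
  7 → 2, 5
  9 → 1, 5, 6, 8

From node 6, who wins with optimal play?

Pursuer

A0 = {8}
A1: add {3, 6} — 3 (Pursuer) has 3→8; 6 (Pursuer) has 6→8.
6 ∈ A1, so Pursuer can force the target.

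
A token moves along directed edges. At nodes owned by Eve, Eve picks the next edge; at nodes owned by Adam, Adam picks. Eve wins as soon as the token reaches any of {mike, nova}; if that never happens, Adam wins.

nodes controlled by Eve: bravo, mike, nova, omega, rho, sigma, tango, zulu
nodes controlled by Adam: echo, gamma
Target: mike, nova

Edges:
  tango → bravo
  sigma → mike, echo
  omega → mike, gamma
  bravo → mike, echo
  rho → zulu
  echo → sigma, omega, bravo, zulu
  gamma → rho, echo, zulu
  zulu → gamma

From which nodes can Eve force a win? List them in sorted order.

A0 = {mike, nova}
A1: add {bravo, omega, sigma} — sigma (Eve) has sigma→mike; omega (Eve) has omega→mike; bravo (Eve) has bravo→mike.
A2: add {tango} — tango (Eve) has tango→bravo.
A3 = A2; e.g. rho (Eve) has no edge into A2. Fixed point.
Eve's winning region = {bravo, mike, nova, omega, sigma, tango}.

bravo, mike, nova, omega, sigma, tango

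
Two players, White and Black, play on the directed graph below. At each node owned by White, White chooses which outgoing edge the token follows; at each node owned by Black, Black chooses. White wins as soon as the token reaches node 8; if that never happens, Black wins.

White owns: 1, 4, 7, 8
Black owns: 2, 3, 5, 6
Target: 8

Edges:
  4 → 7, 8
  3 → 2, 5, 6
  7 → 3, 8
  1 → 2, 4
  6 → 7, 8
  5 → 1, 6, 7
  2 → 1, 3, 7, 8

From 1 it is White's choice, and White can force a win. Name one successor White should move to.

A0 = {8}
A1: add {4, 7} — 4 (White) has 4→8; 7 (White) has 7→8.
A2: add {1, 6} — 1 (White) has 1→4; 6 (Black): all of {7, 8} already in.
A3: add {5} — 5 (Black): all of {1, 6, 7} already in.
A4 = A3; e.g. 2 (Black) can still go to 3. Fixed point.
From 1, successor 4 is in the attractor (rank 1); the other successor 2 is not.

4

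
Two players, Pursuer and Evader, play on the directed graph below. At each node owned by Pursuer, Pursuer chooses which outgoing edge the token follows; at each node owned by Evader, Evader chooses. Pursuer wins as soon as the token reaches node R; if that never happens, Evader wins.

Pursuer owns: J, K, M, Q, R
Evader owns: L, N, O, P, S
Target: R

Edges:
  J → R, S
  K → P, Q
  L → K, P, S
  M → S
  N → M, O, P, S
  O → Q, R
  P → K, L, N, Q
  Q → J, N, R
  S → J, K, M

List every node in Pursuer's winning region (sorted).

J, K, O, Q, R

A0 = {R}
A1: add {J, Q} — J (Pursuer) has J→R; Q (Pursuer) has Q→R.
A2: add {K, O} — K (Pursuer) has K→Q; O (Evader): all of {Q, R} already in.
A3 = A2; e.g. L (Evader) can still go to P. Fixed point.
Pursuer's winning region = {J, K, O, Q, R}.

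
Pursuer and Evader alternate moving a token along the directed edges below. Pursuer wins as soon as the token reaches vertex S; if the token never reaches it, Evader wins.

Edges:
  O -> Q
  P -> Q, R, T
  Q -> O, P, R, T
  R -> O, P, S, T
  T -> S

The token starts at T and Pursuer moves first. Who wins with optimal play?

Pursuer

Track states (vertex, player-to-move).
A0 = {(S,Pursuer), (S,Evader)}
A1: add {(R,Pursuer), (T,Pursuer), (T,Evader)}.
(T,Pursuer) ∈ A1 ⇒ Pursuer forces the target.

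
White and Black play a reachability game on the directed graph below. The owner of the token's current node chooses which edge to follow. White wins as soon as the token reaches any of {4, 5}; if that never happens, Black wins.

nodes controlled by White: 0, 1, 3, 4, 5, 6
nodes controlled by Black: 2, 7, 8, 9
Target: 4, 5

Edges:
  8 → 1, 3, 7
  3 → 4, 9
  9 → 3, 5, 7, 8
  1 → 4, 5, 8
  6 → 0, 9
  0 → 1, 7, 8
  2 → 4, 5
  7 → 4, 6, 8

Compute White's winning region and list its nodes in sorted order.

0, 1, 2, 3, 4, 5, 6

A0 = {4, 5}
A1: add {1, 2, 3} — 1 (White) has 1→4; 2 (Black): all of {4, 5} already in; 3 (White) has 3→4.
A2: add {0} — 0 (White) has 0→1.
A3: add {6} — 6 (White) has 6→0.
A4 = A3; e.g. 7 (Black) can still go to 8. Fixed point.
White's winning region = {0, 1, 2, 3, 4, 5, 6}.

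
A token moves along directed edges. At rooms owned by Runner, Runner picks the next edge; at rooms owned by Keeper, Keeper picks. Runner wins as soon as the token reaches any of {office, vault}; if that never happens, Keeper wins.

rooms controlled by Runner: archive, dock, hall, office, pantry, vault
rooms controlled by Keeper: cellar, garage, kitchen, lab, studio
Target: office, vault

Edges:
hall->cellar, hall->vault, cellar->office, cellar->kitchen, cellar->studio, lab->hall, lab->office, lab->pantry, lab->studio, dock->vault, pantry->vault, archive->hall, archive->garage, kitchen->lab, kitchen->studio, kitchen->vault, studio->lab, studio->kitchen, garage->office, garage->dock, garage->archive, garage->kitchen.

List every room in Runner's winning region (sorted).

A0 = {office, vault}
A1: add {dock, hall, pantry} — hall (Runner) has hall→vault; dock (Runner) has dock→vault; pantry (Runner) has pantry→vault.
A2: add {archive} — archive (Runner) has archive→hall.
A3 = A2; e.g. cellar (Keeper) can still go to kitchen. Fixed point.
Runner's winning region = {archive, dock, hall, office, pantry, vault}.

archive, dock, hall, office, pantry, vault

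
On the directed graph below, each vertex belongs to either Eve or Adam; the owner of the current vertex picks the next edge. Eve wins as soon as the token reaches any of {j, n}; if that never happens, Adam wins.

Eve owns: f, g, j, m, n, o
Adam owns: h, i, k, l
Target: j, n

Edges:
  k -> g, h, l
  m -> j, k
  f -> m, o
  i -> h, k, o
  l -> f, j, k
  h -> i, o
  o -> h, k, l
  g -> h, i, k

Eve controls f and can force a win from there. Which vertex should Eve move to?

A0 = {j, n}
A1: add {m} — m (Eve) has m→j.
A2: add {f} — f (Eve) has f→m.
A3 = A2; e.g. g (Eve) has no edge into A2. Fixed point.
From f, successor m is in the attractor (rank 1); the other successor o is not.

m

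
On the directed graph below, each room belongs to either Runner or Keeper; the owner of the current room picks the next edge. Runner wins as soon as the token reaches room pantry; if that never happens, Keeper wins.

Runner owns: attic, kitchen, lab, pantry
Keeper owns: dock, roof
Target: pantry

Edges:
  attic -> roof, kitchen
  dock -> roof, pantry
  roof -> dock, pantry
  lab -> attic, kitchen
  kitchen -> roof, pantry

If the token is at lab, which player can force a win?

A0 = {pantry}
A1: add {kitchen} — kitchen (Runner) has kitchen→pantry.
A2: add {attic, lab} — attic (Runner) has attic→kitchen; lab (Runner) has lab→kitchen.
A3 = A2; e.g. dock (Keeper) can still go to roof. Fixed point.
lab ∈ A2, so Runner can force the target.

Runner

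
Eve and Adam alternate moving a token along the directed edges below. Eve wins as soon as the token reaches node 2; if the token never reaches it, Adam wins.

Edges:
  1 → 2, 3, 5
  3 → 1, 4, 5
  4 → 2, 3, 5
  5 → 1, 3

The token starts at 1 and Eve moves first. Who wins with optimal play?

Track states (vertex, player-to-move).
A0 = {(2,Eve), (2,Adam)}
A1: add {(1,Eve), (4,Eve)}.
(1,Eve) ∈ A1 ⇒ Eve forces the target.

Eve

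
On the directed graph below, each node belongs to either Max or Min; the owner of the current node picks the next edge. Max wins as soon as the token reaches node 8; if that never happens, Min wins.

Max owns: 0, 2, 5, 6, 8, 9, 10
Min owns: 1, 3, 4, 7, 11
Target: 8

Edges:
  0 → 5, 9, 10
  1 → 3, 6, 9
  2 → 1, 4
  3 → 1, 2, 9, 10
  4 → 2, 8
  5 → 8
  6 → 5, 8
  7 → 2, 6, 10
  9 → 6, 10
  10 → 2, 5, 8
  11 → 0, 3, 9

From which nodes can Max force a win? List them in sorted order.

A0 = {8}
A1: add {5, 6, 10} — 5 (Max) has 5→8; 6 (Max) has 6→8; 10 (Max) has 10→8.
A2: add {0, 9} — 0 (Max) has 0→5; 9 (Max) has 9→6.
A3 = A2; e.g. 1 (Min) can still go to 3. Fixed point.
Max's winning region = {0, 5, 6, 8, 9, 10}.

0, 5, 6, 8, 9, 10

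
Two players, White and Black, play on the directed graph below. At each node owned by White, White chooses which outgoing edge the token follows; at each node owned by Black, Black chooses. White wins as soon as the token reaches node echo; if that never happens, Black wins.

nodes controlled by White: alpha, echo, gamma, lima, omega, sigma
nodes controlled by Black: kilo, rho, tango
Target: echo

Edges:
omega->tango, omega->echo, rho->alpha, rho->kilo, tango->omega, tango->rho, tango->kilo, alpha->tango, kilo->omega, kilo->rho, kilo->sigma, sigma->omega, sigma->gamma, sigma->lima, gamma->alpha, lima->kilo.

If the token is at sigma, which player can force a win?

White

A0 = {echo}
A1: add {omega} — omega (White) has omega→echo.
A2: add {sigma} — sigma (White) has sigma→omega.
A3 = A2; e.g. rho (Black) can still go to alpha. Fixed point.
sigma ∈ A2, so White can force the target.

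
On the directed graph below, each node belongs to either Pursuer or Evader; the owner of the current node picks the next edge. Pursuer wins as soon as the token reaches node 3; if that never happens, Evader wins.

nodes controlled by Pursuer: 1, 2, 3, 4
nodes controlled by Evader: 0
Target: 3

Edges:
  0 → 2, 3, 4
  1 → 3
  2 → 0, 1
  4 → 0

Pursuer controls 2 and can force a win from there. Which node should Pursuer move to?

A0 = {3}
A1: add {1} — 1 (Pursuer) has 1→3.
A2: add {2} — 2 (Pursuer) has 2→1.
A3 = A2; e.g. 0 (Evader) can still go to 4. Fixed point.
From 2, successor 1 is in the attractor (rank 1); the other successor 0 is not.

1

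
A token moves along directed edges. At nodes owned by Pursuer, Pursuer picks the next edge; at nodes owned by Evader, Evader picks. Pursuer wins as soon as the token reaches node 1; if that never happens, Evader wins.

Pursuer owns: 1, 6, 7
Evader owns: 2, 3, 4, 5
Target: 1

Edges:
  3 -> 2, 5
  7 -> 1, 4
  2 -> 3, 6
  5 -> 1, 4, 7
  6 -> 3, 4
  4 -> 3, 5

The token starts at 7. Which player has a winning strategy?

A0 = {1}
A1: add {7} — 7 (Pursuer) has 7→1.
A2 = A1; e.g. 2 (Evader) can still go to 3. Fixed point.
7 ∈ A1, so Pursuer can force the target.

Pursuer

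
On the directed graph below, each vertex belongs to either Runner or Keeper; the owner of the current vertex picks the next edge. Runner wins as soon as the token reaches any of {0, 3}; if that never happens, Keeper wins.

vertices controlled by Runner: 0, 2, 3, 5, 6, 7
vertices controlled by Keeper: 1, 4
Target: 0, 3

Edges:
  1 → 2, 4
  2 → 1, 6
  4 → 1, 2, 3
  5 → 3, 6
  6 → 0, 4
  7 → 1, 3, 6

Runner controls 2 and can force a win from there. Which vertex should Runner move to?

6

A0 = {0, 3}
A1: add {5, 6, 7} — 5 (Runner) has 5→3; 6 (Runner) has 6→0; 7 (Runner) has 7→3.
A2: add {2} — 2 (Runner) has 2→6.
A3 = A2; e.g. 1 (Keeper) can still go to 4. Fixed point.
From 2, successor 6 is in the attractor (rank 1); the other successor 1 is not.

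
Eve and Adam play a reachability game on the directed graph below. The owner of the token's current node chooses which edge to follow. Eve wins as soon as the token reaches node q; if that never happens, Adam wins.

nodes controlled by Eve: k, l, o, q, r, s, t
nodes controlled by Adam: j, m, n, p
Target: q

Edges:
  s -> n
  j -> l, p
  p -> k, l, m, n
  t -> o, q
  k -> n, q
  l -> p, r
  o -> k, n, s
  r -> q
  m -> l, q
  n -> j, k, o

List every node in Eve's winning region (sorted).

A0 = {q}
A1: add {k, r, t} — k (Eve) has k→q; r (Eve) has r→q; t (Eve) has t→q.
A2: add {l, o} — l (Eve) has l→r; o (Eve) has o→k.
A3: add {m} — m (Adam): all of {l, q} already in.
A4 = A3; e.g. j (Adam) can still go to p. Fixed point.
Eve's winning region = {k, l, m, o, q, r, t}.

k, l, m, o, q, r, t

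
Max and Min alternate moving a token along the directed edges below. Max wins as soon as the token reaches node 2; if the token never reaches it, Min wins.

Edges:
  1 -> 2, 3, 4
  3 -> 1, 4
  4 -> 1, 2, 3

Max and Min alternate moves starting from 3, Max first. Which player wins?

Track states (vertex, player-to-move).
A0 = {(2,Max), (2,Min)}
A1: add {(1,Max), (4,Max)}.
A2: add {(3,Min)}.
A3 = A2; e.g. (1,Min) stays out. (3,Max) never enters ⇒ Min avoids the target.

Min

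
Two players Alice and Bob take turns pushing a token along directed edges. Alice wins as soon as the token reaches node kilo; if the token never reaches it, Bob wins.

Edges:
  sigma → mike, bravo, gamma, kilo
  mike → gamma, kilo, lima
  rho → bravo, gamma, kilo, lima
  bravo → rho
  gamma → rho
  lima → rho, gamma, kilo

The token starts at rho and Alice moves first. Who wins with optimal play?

Alice

Track states (vertex, player-to-move).
A0 = {(kilo,Alice), (kilo,Bob)}
A1: add {(sigma,Alice), (mike,Alice), (rho,Alice), (lima,Alice)}.
(rho,Alice) ∈ A1 ⇒ Alice forces the target.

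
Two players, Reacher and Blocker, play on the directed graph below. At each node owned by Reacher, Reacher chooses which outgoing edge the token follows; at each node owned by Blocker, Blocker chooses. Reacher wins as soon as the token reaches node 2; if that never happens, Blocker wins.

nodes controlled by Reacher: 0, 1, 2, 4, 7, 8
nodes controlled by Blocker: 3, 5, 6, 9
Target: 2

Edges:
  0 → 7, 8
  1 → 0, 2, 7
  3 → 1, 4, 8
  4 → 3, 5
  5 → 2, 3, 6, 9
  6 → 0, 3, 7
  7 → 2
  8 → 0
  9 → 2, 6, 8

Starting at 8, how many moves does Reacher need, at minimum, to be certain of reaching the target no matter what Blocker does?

A0 = {2}
A1: add {1, 7} — 1 (Reacher) has 1→2; 7 (Reacher) has 7→2.
A2: add {0} — 0 (Reacher) has 0→7.
A3: add {8} — 8 (Reacher) has 8→0.
A4 = A3; e.g. 3 (Blocker) can still go to 4. Fixed point.
8 enters the attractor at level 3, so Reacher can force the target in 3 moves from there.

3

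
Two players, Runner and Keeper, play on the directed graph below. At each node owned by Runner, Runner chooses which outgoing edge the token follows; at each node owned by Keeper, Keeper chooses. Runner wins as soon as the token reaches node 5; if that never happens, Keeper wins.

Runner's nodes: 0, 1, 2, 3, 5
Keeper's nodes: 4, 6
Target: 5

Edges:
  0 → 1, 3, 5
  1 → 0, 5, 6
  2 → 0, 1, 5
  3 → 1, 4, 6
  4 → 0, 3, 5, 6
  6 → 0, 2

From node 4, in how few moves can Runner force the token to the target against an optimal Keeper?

A0 = {5}
A1: add {0, 1, 2} — 0 (Runner) has 0→5; 1 (Runner) has 1→5; 2 (Runner) has 2→5.
A2: add {3, 6} — 3 (Runner) has 3→1; 6 (Keeper): all of {0, 2} already in.
A3: add {4} — 4 (Keeper): all of {0, 3, 5, 6} already in.
A3 = all vertices. Fixed point.
4 enters the attractor at level 3, so Runner can force the target in 3 moves from there.

3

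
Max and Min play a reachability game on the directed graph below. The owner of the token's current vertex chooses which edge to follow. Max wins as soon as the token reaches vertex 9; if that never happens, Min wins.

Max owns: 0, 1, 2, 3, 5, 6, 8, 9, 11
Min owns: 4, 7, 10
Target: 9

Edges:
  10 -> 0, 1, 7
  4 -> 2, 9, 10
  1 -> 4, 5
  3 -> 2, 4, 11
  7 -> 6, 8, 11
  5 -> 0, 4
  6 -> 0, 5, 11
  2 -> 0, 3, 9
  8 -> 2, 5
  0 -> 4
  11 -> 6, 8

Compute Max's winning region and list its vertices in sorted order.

2, 3, 6, 7, 8, 9, 11

A0 = {9}
A1: add {2} — 2 (Max) has 2→9.
A2: add {3, 8} — 3 (Max) has 3→2; 8 (Max) has 8→2.
A3: add {11} — 11 (Max) has 11→8.
A4: add {6} — 6 (Max) has 6→11.
A5: add {7} — 7 (Min): all of {6, 8, 11} already in.
A6 = A5; e.g. 0 (Max) has no edge into A5. Fixed point.
Max's winning region = {2, 3, 6, 7, 8, 9, 11}.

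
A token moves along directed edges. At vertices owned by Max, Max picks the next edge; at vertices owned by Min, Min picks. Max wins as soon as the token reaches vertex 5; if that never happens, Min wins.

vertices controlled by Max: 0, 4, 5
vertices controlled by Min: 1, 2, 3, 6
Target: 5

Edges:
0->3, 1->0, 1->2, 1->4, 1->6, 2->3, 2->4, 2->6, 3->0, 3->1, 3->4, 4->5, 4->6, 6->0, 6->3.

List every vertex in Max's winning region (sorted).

A0 = {5}
A1: add {4} — 4 (Max) has 4→5.
A2 = A1; e.g. 0 (Max) has no edge into A1. Fixed point.
Max's winning region = {4, 5}.

4, 5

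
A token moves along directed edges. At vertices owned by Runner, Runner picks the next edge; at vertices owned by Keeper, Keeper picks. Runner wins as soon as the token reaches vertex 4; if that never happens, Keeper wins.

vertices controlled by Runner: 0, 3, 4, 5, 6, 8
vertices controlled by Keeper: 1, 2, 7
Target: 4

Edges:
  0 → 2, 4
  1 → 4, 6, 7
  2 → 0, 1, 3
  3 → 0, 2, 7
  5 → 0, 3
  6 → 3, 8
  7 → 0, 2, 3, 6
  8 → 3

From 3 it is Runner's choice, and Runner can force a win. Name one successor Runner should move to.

0

A0 = {4}
A1: add {0} — 0 (Runner) has 0→4.
A2: add {3, 5} — 3 (Runner) has 3→0; 5 (Runner) has 5→0.
A3: add {6, 8} — 6 (Runner) has 6→3; 8 (Runner) has 8→3.
A4 = A3; e.g. 1 (Keeper) can still go to 7. Fixed point.
From 3, successor 0 is in the attractor (rank 1); the other successors 2, 7 are not.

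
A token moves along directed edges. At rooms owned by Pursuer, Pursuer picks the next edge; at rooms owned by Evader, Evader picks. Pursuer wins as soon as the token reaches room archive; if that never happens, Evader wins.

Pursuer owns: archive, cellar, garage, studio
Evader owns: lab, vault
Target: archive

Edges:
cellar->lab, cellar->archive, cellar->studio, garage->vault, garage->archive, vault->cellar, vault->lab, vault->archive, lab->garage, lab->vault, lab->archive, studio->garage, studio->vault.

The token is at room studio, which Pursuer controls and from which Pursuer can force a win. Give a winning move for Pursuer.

A0 = {archive}
A1: add {cellar, garage} — cellar (Pursuer) has cellar→archive; garage (Pursuer) has garage→archive.
A2: add {studio} — studio (Pursuer) has studio→garage.
A3 = A2; e.g. vault (Evader) can still go to lab. Fixed point.
From studio, successor garage is in the attractor (rank 1); the other successor vault is not.

garage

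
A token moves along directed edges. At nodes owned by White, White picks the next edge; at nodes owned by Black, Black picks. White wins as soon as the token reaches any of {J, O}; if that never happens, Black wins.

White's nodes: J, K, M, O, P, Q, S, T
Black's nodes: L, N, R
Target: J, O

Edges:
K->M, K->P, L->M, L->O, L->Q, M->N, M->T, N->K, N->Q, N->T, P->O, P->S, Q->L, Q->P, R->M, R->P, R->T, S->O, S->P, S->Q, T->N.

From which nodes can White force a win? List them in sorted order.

J, K, O, P, Q, S

A0 = {J, O}
A1: add {P, S} — P (White) has P→O; S (White) has S→O.
A2: add {K, Q} — K (White) has K→P; Q (White) has Q→P.
A3 = A2; e.g. L (Black) can still go to M. Fixed point.
White's winning region = {J, K, O, P, Q, S}.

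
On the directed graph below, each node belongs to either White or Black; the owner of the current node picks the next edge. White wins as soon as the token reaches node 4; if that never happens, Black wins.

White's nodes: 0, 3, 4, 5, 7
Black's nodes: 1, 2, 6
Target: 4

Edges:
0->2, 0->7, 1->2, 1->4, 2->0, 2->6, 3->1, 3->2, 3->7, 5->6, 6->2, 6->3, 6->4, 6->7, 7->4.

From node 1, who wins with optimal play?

A0 = {4}
A1: add {7} — 7 (White) has 7→4.
A2: add {0, 3} — 0 (White) has 0→7; 3 (White) has 3→7.
A3 = A2; e.g. 1 (Black) can still go to 2. Fixed point.
1 never enters the attractor, so Black can avoid the target forever.

Black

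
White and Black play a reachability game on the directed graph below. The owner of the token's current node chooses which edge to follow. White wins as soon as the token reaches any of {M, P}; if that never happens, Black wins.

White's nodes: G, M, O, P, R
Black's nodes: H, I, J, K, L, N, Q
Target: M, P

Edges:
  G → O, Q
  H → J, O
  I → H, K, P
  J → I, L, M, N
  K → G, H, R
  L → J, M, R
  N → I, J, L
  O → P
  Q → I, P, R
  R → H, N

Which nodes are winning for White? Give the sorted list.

A0 = {M, P}
A1: add {O} — O (White) has O→P.
A2: add {G} — G (White) has G→O.
A3 = A2; e.g. H (Black) can still go to J. Fixed point.
White's winning region = {G, M, O, P}.

G, M, O, P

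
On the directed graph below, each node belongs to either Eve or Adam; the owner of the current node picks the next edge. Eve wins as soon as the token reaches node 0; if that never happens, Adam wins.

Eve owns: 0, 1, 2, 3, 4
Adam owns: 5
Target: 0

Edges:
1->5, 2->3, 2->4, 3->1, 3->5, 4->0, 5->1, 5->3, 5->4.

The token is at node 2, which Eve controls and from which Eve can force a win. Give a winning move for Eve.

4

A0 = {0}
A1: add {4} — 4 (Eve) has 4→0.
A2: add {2} — 2 (Eve) has 2→4.
A3 = A2; e.g. 1 (Eve) has no edge into A2. Fixed point.
From 2, successor 4 is in the attractor (rank 1); the other successor 3 is not.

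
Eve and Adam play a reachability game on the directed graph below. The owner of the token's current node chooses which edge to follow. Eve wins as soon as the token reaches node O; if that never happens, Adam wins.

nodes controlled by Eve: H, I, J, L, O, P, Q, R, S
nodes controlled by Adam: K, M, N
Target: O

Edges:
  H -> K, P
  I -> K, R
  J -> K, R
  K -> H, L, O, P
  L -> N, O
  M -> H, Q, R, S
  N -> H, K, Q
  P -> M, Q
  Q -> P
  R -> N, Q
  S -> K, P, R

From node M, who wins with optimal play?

A0 = {O}
A1: add {L} — L (Eve) has L→O.
A2 = A1; e.g. H (Eve) has no edge into A1. Fixed point.
M never enters the attractor, so Adam can avoid the target forever.

Adam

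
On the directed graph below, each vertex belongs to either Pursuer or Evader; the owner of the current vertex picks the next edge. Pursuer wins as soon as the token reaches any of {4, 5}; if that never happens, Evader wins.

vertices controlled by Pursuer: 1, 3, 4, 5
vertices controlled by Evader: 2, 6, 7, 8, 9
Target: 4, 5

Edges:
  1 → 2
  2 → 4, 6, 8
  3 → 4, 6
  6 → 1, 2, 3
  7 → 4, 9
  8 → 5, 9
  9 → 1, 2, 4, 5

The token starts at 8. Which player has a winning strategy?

Evader

A0 = {4, 5}
A1: add {3} — 3 (Pursuer) has 3→4.
A2 = A1; e.g. 1 (Pursuer) has no edge into A1. Fixed point.
8 never enters the attractor, so Evader can avoid the target forever.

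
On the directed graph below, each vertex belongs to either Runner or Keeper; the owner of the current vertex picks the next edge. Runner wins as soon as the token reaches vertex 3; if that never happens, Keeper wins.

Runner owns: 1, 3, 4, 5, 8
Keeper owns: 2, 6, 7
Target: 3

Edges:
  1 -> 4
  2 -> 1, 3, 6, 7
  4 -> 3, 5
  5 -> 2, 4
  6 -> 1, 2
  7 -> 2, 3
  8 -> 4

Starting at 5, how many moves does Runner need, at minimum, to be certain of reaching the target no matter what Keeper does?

2

A0 = {3}
A1: add {4} — 4 (Runner) has 4→3.
A2: add {1, 5, 8} — 1 (Runner) has 1→4; 5 (Runner) has 5→4; 8 (Runner) has 8→4.
A3 = A2; e.g. 2 (Keeper) can still go to 6. Fixed point.
5 enters the attractor at level 2, so Runner can force the target in 2 moves from there.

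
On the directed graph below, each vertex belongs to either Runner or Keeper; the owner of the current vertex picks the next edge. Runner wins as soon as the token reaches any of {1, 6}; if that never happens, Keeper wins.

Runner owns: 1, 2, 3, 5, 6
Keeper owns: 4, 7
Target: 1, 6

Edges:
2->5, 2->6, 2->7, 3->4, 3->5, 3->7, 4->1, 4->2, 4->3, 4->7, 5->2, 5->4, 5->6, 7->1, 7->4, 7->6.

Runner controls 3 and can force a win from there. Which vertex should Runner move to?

A0 = {1, 6}
A1: add {2, 5} — 2 (Runner) has 2→6; 5 (Runner) has 5→6.
A2: add {3} — 3 (Runner) has 3→5.
A3 = A2; e.g. 4 (Keeper) can still go to 7. Fixed point.
From 3, successor 5 is in the attractor (rank 1); the other successors 4, 7 are not.

5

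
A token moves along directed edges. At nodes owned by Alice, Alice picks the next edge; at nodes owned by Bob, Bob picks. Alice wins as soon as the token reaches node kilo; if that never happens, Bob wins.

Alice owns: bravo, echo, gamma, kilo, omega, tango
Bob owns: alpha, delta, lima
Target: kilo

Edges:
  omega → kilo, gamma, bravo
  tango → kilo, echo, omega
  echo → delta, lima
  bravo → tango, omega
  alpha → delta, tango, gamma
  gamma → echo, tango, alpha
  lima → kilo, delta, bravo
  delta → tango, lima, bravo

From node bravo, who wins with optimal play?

A0 = {kilo}
A1: add {omega, tango} — tango (Alice) has tango→kilo; omega (Alice) has omega→kilo.
A2: add {bravo, gamma} — gamma (Alice) has gamma→tango; bravo (Alice) has bravo→tango.
A3 = A2; e.g. echo (Alice) has no edge into A2. Fixed point.
bravo ∈ A2, so Alice can force the target.

Alice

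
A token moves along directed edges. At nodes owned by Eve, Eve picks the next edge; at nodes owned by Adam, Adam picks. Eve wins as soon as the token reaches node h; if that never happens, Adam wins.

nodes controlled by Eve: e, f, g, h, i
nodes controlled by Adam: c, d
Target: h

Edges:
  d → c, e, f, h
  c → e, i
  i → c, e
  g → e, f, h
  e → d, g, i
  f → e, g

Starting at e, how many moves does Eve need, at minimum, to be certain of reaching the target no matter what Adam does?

A0 = {h}
A1: add {g} — g (Eve) has g→h.
A2: add {e, f} — e (Eve) has e→g; f (Eve) has f→g.
e enters the attractor at level 2, so Eve can force the target in 2 moves from there.

2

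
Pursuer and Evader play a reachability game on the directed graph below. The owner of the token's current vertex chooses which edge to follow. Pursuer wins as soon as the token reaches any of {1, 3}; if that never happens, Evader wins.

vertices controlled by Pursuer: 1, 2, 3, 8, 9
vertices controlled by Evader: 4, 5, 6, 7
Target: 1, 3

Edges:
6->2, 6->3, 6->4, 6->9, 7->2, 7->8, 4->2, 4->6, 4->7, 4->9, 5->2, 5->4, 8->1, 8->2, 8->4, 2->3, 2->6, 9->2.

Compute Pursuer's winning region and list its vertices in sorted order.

1, 2, 3, 7, 8, 9

A0 = {1, 3}
A1: add {2, 8} — 2 (Pursuer) has 2→3; 8 (Pursuer) has 8→1.
A2: add {7, 9} — 7 (Evader): all of {2, 8} already in; 9 (Pursuer) has 9→2.
A3 = A2; e.g. 4 (Evader) can still go to 6. Fixed point.
Pursuer's winning region = {1, 2, 3, 7, 8, 9}.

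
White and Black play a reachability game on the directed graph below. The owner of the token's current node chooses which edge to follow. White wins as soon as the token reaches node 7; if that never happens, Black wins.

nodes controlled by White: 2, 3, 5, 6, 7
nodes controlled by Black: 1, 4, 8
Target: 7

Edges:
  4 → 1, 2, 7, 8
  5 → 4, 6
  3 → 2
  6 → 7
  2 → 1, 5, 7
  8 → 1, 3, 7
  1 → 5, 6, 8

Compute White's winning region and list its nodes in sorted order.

A0 = {7}
A1: add {2, 6} — 2 (White) has 2→7; 6 (White) has 6→7.
A2: add {3, 5} — 3 (White) has 3→2; 5 (White) has 5→6.
A3 = A2; e.g. 1 (Black) can still go to 8. Fixed point.
White's winning region = {2, 3, 5, 6, 7}.

2, 3, 5, 6, 7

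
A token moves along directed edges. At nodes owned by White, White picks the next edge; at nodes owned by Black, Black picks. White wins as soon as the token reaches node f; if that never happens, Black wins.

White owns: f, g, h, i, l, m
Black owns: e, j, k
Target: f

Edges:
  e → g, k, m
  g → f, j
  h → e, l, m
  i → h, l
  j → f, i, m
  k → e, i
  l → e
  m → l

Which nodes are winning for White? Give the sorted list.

A0 = {f}
A1: add {g} — g (White) has g→f.
A2 = A1; e.g. e (Black) can still go to k. Fixed point.
White's winning region = {f, g}.

f, g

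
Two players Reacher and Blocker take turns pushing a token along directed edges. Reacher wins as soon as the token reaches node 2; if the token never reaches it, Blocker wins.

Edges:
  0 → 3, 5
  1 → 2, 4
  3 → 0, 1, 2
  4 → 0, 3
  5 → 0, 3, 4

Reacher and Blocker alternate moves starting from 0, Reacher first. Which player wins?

Track states (vertex, player-to-move).
A0 = {(2,Reacher), (2,Blocker)}
A1: add {(1,Reacher), (3,Reacher)}.
A2 = A1; e.g. (0,Reacher) stays out. (0,Reacher) never enters ⇒ Blocker avoids the target.

Blocker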